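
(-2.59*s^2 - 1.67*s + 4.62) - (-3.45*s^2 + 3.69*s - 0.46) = 0.86*s^2 - 5.36*s + 5.08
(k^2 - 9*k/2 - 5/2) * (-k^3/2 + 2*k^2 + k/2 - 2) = -k^5/2 + 17*k^4/4 - 29*k^3/4 - 37*k^2/4 + 31*k/4 + 5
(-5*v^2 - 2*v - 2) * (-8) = 40*v^2 + 16*v + 16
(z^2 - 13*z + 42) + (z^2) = 2*z^2 - 13*z + 42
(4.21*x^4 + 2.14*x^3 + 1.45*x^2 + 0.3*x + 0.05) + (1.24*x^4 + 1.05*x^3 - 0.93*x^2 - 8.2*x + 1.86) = 5.45*x^4 + 3.19*x^3 + 0.52*x^2 - 7.9*x + 1.91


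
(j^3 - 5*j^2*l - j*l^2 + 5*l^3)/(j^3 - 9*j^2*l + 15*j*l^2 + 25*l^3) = (j - l)/(j - 5*l)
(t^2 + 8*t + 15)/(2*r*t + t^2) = (t^2 + 8*t + 15)/(t*(2*r + t))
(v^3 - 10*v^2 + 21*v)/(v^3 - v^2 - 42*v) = (v - 3)/(v + 6)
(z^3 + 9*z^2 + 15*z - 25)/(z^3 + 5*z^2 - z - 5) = (z + 5)/(z + 1)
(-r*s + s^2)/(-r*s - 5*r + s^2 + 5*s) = s/(s + 5)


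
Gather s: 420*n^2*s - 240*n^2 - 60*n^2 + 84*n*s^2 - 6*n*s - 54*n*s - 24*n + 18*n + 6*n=-300*n^2 + 84*n*s^2 + s*(420*n^2 - 60*n)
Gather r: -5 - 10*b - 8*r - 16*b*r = -10*b + r*(-16*b - 8) - 5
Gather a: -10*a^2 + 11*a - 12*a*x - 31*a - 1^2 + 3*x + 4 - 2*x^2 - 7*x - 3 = -10*a^2 + a*(-12*x - 20) - 2*x^2 - 4*x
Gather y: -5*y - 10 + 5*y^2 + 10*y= 5*y^2 + 5*y - 10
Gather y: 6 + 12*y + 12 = 12*y + 18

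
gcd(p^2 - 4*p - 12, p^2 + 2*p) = p + 2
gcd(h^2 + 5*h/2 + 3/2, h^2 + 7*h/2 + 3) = h + 3/2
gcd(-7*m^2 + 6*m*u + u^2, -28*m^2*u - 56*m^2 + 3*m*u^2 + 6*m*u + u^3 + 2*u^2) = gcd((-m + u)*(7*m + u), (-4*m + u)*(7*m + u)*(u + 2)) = 7*m + u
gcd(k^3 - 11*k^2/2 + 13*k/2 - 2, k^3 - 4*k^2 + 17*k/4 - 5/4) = k^2 - 3*k/2 + 1/2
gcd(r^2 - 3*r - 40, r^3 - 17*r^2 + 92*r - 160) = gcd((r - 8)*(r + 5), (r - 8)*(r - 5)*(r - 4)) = r - 8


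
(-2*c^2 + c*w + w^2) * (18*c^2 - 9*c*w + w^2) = -36*c^4 + 36*c^3*w + 7*c^2*w^2 - 8*c*w^3 + w^4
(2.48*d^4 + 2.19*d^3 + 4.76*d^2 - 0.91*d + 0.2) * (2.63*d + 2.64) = 6.5224*d^5 + 12.3069*d^4 + 18.3004*d^3 + 10.1731*d^2 - 1.8764*d + 0.528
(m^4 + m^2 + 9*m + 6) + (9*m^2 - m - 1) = m^4 + 10*m^2 + 8*m + 5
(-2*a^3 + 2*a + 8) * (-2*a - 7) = 4*a^4 + 14*a^3 - 4*a^2 - 30*a - 56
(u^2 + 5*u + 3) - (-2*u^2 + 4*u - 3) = 3*u^2 + u + 6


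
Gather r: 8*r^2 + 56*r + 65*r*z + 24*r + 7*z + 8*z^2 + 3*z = 8*r^2 + r*(65*z + 80) + 8*z^2 + 10*z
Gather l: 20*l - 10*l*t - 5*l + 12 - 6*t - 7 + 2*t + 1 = l*(15 - 10*t) - 4*t + 6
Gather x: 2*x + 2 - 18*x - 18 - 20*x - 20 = -36*x - 36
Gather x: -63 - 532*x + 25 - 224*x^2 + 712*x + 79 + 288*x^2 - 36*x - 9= 64*x^2 + 144*x + 32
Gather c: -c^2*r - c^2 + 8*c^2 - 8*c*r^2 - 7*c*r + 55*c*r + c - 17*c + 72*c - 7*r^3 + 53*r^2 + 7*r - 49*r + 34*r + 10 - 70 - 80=c^2*(7 - r) + c*(-8*r^2 + 48*r + 56) - 7*r^3 + 53*r^2 - 8*r - 140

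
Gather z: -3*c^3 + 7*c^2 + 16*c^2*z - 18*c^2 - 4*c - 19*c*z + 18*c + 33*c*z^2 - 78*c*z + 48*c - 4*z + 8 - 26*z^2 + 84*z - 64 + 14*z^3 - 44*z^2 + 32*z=-3*c^3 - 11*c^2 + 62*c + 14*z^3 + z^2*(33*c - 70) + z*(16*c^2 - 97*c + 112) - 56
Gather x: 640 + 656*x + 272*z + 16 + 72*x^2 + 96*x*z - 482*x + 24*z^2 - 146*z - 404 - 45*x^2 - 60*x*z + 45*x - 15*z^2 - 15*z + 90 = 27*x^2 + x*(36*z + 219) + 9*z^2 + 111*z + 342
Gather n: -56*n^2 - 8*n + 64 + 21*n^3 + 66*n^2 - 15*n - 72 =21*n^3 + 10*n^2 - 23*n - 8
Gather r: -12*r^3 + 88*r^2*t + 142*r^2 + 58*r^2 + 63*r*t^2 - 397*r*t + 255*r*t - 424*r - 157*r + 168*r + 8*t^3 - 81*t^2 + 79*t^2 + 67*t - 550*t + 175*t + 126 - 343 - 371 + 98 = -12*r^3 + r^2*(88*t + 200) + r*(63*t^2 - 142*t - 413) + 8*t^3 - 2*t^2 - 308*t - 490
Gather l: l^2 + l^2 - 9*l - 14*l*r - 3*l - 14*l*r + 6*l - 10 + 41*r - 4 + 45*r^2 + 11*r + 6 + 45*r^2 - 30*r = 2*l^2 + l*(-28*r - 6) + 90*r^2 + 22*r - 8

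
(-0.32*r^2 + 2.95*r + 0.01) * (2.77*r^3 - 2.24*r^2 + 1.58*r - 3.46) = -0.8864*r^5 + 8.8883*r^4 - 7.0859*r^3 + 5.7458*r^2 - 10.1912*r - 0.0346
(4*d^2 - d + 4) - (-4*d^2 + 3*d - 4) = 8*d^2 - 4*d + 8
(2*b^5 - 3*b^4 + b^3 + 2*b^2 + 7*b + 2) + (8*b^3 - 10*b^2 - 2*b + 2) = 2*b^5 - 3*b^4 + 9*b^3 - 8*b^2 + 5*b + 4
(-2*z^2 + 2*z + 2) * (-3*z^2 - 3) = 6*z^4 - 6*z^3 - 6*z - 6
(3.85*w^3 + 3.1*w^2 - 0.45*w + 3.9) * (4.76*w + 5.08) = 18.326*w^4 + 34.314*w^3 + 13.606*w^2 + 16.278*w + 19.812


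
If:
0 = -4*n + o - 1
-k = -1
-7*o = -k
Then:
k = 1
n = -3/14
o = 1/7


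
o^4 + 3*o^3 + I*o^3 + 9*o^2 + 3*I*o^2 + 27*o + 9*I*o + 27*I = (o + 3)*(o - 3*I)*(o + I)*(o + 3*I)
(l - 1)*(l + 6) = l^2 + 5*l - 6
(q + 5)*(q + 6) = q^2 + 11*q + 30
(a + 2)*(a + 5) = a^2 + 7*a + 10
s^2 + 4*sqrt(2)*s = s*(s + 4*sqrt(2))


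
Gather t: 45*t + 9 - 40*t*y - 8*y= t*(45 - 40*y) - 8*y + 9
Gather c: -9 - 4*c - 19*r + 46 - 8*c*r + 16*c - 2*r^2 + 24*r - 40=c*(12 - 8*r) - 2*r^2 + 5*r - 3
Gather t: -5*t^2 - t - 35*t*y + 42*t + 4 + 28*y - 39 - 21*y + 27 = -5*t^2 + t*(41 - 35*y) + 7*y - 8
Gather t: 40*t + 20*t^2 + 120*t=20*t^2 + 160*t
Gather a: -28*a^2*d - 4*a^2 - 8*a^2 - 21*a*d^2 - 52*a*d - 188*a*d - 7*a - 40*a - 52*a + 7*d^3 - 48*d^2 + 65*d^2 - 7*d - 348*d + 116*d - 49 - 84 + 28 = a^2*(-28*d - 12) + a*(-21*d^2 - 240*d - 99) + 7*d^3 + 17*d^2 - 239*d - 105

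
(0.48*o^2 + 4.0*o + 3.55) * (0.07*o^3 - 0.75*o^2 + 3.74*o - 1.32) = 0.0336*o^5 - 0.08*o^4 - 0.9563*o^3 + 11.6639*o^2 + 7.997*o - 4.686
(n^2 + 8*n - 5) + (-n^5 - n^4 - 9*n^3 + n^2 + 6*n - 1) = -n^5 - n^4 - 9*n^3 + 2*n^2 + 14*n - 6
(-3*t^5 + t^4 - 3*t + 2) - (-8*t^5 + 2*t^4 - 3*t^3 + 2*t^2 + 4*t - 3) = 5*t^5 - t^4 + 3*t^3 - 2*t^2 - 7*t + 5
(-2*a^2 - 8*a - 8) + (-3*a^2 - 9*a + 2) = -5*a^2 - 17*a - 6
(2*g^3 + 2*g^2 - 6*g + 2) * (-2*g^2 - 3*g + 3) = -4*g^5 - 10*g^4 + 12*g^3 + 20*g^2 - 24*g + 6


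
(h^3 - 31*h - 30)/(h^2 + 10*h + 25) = (h^2 - 5*h - 6)/(h + 5)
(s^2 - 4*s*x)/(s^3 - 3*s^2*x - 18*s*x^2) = (-s + 4*x)/(-s^2 + 3*s*x + 18*x^2)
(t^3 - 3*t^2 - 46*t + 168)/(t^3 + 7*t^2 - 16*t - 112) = (t - 6)/(t + 4)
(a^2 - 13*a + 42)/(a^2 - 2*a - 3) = (-a^2 + 13*a - 42)/(-a^2 + 2*a + 3)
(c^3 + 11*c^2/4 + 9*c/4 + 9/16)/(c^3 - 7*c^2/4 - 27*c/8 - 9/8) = (c + 3/2)/(c - 3)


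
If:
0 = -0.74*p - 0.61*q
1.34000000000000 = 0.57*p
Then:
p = 2.35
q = -2.85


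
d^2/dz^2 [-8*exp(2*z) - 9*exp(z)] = (-32*exp(z) - 9)*exp(z)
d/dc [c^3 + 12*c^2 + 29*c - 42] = 3*c^2 + 24*c + 29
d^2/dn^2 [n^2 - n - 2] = 2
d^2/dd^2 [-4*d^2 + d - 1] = -8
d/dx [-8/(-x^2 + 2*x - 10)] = 16*(1 - x)/(x^2 - 2*x + 10)^2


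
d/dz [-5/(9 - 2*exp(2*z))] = -20*exp(2*z)/(2*exp(2*z) - 9)^2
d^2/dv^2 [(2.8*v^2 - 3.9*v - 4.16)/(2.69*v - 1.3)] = -78.016952/(19.465109*v^3 - 28.22079*v^2 + 13.6383*v - 2.197)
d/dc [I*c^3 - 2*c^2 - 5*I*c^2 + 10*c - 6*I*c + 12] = 3*I*c^2 - 4*c - 10*I*c + 10 - 6*I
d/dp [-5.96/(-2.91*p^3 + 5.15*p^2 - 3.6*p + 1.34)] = (-52.0308*p^2 + 61.388*p - 21.456)/(2.91*p^3 - 5.15*p^2 + 3.6*p - 1.34)^2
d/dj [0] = 0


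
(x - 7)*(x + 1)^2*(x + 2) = x^4 - 3*x^3 - 23*x^2 - 33*x - 14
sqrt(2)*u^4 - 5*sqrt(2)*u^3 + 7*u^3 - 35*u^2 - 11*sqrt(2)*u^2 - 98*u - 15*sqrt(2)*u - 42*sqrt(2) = (u - 7)*(u + 2)*(u + 3*sqrt(2))*(sqrt(2)*u + 1)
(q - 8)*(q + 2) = q^2 - 6*q - 16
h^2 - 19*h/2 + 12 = (h - 8)*(h - 3/2)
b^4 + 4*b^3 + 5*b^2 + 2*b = b*(b + 1)^2*(b + 2)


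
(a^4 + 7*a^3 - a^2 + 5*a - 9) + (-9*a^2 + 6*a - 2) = a^4 + 7*a^3 - 10*a^2 + 11*a - 11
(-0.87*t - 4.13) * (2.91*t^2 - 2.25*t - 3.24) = -2.5317*t^3 - 10.0608*t^2 + 12.1113*t + 13.3812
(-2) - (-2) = 0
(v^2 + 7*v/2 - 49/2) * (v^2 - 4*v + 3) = v^4 - v^3/2 - 71*v^2/2 + 217*v/2 - 147/2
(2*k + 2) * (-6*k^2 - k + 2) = -12*k^3 - 14*k^2 + 2*k + 4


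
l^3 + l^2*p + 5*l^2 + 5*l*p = l*(l + 5)*(l + p)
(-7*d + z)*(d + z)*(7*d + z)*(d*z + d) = -49*d^4*z - 49*d^4 - 49*d^3*z^2 - 49*d^3*z + d^2*z^3 + d^2*z^2 + d*z^4 + d*z^3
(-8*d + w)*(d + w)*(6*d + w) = -48*d^3 - 50*d^2*w - d*w^2 + w^3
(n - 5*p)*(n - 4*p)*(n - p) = n^3 - 10*n^2*p + 29*n*p^2 - 20*p^3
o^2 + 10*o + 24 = (o + 4)*(o + 6)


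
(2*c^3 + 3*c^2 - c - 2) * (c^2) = 2*c^5 + 3*c^4 - c^3 - 2*c^2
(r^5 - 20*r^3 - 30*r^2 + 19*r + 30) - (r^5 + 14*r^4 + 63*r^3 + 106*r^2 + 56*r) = -14*r^4 - 83*r^3 - 136*r^2 - 37*r + 30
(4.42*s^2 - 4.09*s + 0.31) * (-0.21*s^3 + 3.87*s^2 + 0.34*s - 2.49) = -0.9282*s^5 + 17.9643*s^4 - 14.3906*s^3 - 11.1967*s^2 + 10.2895*s - 0.7719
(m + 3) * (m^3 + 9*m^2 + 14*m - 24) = m^4 + 12*m^3 + 41*m^2 + 18*m - 72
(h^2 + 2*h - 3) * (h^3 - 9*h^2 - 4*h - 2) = h^5 - 7*h^4 - 25*h^3 + 17*h^2 + 8*h + 6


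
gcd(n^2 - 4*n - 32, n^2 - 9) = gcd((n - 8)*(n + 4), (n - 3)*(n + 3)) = 1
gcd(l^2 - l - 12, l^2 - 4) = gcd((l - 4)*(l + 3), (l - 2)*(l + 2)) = 1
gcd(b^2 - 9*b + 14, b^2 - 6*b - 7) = b - 7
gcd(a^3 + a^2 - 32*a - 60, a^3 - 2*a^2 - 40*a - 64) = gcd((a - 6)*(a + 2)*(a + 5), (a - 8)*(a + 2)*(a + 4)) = a + 2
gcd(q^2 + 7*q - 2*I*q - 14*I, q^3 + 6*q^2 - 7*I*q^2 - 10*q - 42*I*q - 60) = q - 2*I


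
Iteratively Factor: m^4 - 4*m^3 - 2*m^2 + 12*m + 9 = (m + 1)*(m^3 - 5*m^2 + 3*m + 9) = (m - 3)*(m + 1)*(m^2 - 2*m - 3) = (m - 3)*(m + 1)^2*(m - 3)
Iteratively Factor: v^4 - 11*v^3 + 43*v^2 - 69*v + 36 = (v - 4)*(v^3 - 7*v^2 + 15*v - 9) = (v - 4)*(v - 3)*(v^2 - 4*v + 3) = (v - 4)*(v - 3)^2*(v - 1)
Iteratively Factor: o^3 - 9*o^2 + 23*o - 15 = (o - 3)*(o^2 - 6*o + 5) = (o - 3)*(o - 1)*(o - 5)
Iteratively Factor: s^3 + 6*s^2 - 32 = (s - 2)*(s^2 + 8*s + 16) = (s - 2)*(s + 4)*(s + 4)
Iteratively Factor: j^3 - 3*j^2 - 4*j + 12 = (j + 2)*(j^2 - 5*j + 6) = (j - 3)*(j + 2)*(j - 2)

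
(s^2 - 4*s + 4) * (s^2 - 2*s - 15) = s^4 - 6*s^3 - 3*s^2 + 52*s - 60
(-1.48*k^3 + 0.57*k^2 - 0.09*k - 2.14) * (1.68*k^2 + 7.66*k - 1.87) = -2.4864*k^5 - 10.3792*k^4 + 6.9826*k^3 - 5.3505*k^2 - 16.2241*k + 4.0018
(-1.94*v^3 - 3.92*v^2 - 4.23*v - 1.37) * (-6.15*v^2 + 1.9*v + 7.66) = 11.931*v^5 + 20.422*v^4 + 3.70610000000001*v^3 - 29.6387*v^2 - 35.0048*v - 10.4942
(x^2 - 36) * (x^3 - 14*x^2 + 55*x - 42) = x^5 - 14*x^4 + 19*x^3 + 462*x^2 - 1980*x + 1512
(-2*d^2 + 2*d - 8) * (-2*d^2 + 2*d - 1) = 4*d^4 - 8*d^3 + 22*d^2 - 18*d + 8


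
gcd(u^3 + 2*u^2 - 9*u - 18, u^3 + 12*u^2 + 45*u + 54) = u + 3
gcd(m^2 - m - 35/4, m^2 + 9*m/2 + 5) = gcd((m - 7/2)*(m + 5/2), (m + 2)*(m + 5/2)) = m + 5/2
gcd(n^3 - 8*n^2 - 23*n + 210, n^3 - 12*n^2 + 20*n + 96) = n - 6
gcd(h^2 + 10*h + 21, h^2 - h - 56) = h + 7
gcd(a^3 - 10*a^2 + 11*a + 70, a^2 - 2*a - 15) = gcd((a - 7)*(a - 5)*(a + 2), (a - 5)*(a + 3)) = a - 5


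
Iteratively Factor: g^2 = (g)*(g)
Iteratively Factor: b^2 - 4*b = (b)*(b - 4)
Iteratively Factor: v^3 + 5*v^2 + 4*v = (v)*(v^2 + 5*v + 4) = v*(v + 1)*(v + 4)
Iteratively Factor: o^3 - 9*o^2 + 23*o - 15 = (o - 3)*(o^2 - 6*o + 5) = (o - 5)*(o - 3)*(o - 1)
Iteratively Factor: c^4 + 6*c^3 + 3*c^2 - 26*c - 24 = (c + 1)*(c^3 + 5*c^2 - 2*c - 24) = (c - 2)*(c + 1)*(c^2 + 7*c + 12) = (c - 2)*(c + 1)*(c + 4)*(c + 3)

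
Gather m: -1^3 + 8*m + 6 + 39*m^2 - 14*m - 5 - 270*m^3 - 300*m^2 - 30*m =-270*m^3 - 261*m^2 - 36*m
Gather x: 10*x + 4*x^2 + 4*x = 4*x^2 + 14*x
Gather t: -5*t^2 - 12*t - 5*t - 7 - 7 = -5*t^2 - 17*t - 14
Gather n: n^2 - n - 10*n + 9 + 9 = n^2 - 11*n + 18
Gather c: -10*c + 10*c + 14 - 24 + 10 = 0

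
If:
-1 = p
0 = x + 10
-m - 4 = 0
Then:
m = -4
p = -1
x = -10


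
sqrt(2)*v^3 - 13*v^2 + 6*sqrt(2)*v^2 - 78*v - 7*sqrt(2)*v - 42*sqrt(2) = (v + 6)*(v - 7*sqrt(2))*(sqrt(2)*v + 1)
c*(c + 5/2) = c^2 + 5*c/2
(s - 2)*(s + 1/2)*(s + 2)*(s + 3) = s^4 + 7*s^3/2 - 5*s^2/2 - 14*s - 6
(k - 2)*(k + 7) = k^2 + 5*k - 14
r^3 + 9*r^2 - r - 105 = (r - 3)*(r + 5)*(r + 7)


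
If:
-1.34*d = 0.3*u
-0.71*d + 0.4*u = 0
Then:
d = 0.00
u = 0.00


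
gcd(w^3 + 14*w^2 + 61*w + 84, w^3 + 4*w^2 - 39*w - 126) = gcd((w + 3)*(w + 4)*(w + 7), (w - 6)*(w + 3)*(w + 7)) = w^2 + 10*w + 21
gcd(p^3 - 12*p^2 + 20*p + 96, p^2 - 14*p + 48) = p^2 - 14*p + 48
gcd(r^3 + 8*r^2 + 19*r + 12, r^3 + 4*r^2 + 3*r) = r^2 + 4*r + 3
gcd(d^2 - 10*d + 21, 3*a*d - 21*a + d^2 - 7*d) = d - 7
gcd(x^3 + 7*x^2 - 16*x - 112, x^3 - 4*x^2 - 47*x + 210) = x + 7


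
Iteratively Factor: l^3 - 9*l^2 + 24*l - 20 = (l - 5)*(l^2 - 4*l + 4) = (l - 5)*(l - 2)*(l - 2)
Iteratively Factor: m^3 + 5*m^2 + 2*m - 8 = (m + 4)*(m^2 + m - 2) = (m - 1)*(m + 4)*(m + 2)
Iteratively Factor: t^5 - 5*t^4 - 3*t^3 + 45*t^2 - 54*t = (t - 3)*(t^4 - 2*t^3 - 9*t^2 + 18*t) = (t - 3)^2*(t^3 + t^2 - 6*t) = (t - 3)^2*(t - 2)*(t^2 + 3*t) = t*(t - 3)^2*(t - 2)*(t + 3)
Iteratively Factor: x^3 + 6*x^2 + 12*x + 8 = (x + 2)*(x^2 + 4*x + 4) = (x + 2)^2*(x + 2)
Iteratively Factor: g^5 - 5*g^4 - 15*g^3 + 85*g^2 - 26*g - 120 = (g - 3)*(g^4 - 2*g^3 - 21*g^2 + 22*g + 40) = (g - 3)*(g - 2)*(g^3 - 21*g - 20) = (g - 3)*(g - 2)*(g + 1)*(g^2 - g - 20) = (g - 5)*(g - 3)*(g - 2)*(g + 1)*(g + 4)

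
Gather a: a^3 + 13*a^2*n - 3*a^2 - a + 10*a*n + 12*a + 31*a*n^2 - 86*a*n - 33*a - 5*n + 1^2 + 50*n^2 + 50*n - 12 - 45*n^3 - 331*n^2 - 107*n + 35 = a^3 + a^2*(13*n - 3) + a*(31*n^2 - 76*n - 22) - 45*n^3 - 281*n^2 - 62*n + 24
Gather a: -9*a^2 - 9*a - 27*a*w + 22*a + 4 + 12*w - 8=-9*a^2 + a*(13 - 27*w) + 12*w - 4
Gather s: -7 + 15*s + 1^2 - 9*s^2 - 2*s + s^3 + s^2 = s^3 - 8*s^2 + 13*s - 6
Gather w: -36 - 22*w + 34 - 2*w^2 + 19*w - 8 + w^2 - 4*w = -w^2 - 7*w - 10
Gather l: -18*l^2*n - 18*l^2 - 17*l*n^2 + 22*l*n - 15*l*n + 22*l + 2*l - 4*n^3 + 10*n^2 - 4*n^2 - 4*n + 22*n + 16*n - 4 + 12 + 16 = l^2*(-18*n - 18) + l*(-17*n^2 + 7*n + 24) - 4*n^3 + 6*n^2 + 34*n + 24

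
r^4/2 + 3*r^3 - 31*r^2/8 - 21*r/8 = r*(r/2 + 1/4)*(r - 3/2)*(r + 7)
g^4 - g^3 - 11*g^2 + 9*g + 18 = (g - 3)*(g - 2)*(g + 1)*(g + 3)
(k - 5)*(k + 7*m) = k^2 + 7*k*m - 5*k - 35*m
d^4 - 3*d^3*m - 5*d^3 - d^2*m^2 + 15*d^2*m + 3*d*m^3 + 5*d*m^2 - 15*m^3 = (d - 5)*(d - 3*m)*(d - m)*(d + m)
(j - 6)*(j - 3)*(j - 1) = j^3 - 10*j^2 + 27*j - 18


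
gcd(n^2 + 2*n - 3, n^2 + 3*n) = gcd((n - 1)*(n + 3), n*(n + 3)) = n + 3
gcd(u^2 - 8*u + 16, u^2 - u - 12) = u - 4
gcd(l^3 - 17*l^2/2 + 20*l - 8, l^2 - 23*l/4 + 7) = l - 4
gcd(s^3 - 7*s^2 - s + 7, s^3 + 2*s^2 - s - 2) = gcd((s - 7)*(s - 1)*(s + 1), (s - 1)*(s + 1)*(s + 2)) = s^2 - 1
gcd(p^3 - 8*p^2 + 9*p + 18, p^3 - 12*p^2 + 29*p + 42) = p^2 - 5*p - 6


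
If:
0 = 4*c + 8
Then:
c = -2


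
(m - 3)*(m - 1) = m^2 - 4*m + 3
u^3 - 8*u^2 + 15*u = u*(u - 5)*(u - 3)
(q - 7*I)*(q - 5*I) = q^2 - 12*I*q - 35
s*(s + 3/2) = s^2 + 3*s/2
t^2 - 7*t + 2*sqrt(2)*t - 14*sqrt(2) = (t - 7)*(t + 2*sqrt(2))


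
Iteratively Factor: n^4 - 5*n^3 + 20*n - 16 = (n - 2)*(n^3 - 3*n^2 - 6*n + 8) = (n - 2)*(n + 2)*(n^2 - 5*n + 4) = (n - 4)*(n - 2)*(n + 2)*(n - 1)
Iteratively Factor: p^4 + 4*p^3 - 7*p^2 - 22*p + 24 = (p - 1)*(p^3 + 5*p^2 - 2*p - 24) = (p - 1)*(p + 4)*(p^2 + p - 6) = (p - 1)*(p + 3)*(p + 4)*(p - 2)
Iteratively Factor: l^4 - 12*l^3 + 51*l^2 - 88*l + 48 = (l - 4)*(l^3 - 8*l^2 + 19*l - 12) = (l - 4)^2*(l^2 - 4*l + 3) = (l - 4)^2*(l - 3)*(l - 1)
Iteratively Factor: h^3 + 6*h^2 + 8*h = (h + 4)*(h^2 + 2*h) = (h + 2)*(h + 4)*(h)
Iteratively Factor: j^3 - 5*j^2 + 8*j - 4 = (j - 2)*(j^2 - 3*j + 2) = (j - 2)^2*(j - 1)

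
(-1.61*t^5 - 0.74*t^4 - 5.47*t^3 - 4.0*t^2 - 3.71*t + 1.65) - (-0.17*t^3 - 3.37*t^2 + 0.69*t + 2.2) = -1.61*t^5 - 0.74*t^4 - 5.3*t^3 - 0.63*t^2 - 4.4*t - 0.55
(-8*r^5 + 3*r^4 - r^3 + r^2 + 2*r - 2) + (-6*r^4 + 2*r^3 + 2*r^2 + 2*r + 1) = -8*r^5 - 3*r^4 + r^3 + 3*r^2 + 4*r - 1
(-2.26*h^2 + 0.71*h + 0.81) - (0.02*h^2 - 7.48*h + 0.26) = -2.28*h^2 + 8.19*h + 0.55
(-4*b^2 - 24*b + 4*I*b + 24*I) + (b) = -4*b^2 - 23*b + 4*I*b + 24*I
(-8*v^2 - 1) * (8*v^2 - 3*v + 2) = -64*v^4 + 24*v^3 - 24*v^2 + 3*v - 2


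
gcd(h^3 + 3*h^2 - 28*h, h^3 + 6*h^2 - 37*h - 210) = h + 7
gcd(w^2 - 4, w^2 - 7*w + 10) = w - 2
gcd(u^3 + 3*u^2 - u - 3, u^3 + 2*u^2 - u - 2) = u^2 - 1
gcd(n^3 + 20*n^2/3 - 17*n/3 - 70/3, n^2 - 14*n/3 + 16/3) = n - 2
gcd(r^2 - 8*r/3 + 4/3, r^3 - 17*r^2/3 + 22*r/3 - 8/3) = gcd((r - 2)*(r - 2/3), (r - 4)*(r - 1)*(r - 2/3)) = r - 2/3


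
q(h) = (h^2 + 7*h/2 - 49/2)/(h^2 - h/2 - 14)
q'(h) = (1/2 - 2*h)*(h^2 + 7*h/2 - 49/2)/(h^2 - h/2 - 14)^2 + (2*h + 7/2)/(h^2 - h/2 - 14)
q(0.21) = 1.69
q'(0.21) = -0.29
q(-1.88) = 2.89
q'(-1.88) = -1.27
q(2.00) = 1.23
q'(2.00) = -0.29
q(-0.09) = 1.78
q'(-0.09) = -0.32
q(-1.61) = 2.60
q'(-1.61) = -0.94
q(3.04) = 0.74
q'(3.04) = -0.87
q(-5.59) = -0.64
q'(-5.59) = -0.76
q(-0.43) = 1.90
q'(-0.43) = -0.38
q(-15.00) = 0.68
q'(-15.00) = -0.03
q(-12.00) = 0.57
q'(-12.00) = -0.05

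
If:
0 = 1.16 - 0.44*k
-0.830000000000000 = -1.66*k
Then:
No Solution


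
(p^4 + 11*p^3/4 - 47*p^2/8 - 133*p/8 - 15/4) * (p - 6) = p^5 - 13*p^4/4 - 179*p^3/8 + 149*p^2/8 + 96*p + 45/2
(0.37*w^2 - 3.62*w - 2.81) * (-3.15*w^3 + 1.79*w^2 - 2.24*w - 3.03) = -1.1655*w^5 + 12.0653*w^4 + 1.5429*w^3 + 1.9578*w^2 + 17.263*w + 8.5143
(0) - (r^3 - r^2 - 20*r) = -r^3 + r^2 + 20*r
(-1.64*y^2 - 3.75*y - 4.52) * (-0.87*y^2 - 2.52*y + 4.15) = 1.4268*y^4 + 7.3953*y^3 + 6.5764*y^2 - 4.1721*y - 18.758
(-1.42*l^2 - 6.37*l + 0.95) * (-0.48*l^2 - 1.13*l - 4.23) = 0.6816*l^4 + 4.6622*l^3 + 12.7487*l^2 + 25.8716*l - 4.0185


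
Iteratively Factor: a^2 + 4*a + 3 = (a + 1)*(a + 3)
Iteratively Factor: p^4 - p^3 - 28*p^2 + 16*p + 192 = (p - 4)*(p^3 + 3*p^2 - 16*p - 48) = (p - 4)*(p + 3)*(p^2 - 16) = (p - 4)*(p + 3)*(p + 4)*(p - 4)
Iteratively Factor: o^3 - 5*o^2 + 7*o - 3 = (o - 1)*(o^2 - 4*o + 3) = (o - 1)^2*(o - 3)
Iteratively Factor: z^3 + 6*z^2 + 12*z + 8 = (z + 2)*(z^2 + 4*z + 4) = (z + 2)^2*(z + 2)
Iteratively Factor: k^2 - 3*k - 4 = (k + 1)*(k - 4)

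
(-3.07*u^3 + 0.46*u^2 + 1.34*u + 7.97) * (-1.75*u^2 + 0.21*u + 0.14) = 5.3725*u^5 - 1.4497*u^4 - 2.6782*u^3 - 13.6017*u^2 + 1.8613*u + 1.1158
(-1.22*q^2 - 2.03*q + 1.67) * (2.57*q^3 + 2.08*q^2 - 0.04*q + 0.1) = -3.1354*q^5 - 7.7547*q^4 + 0.1183*q^3 + 3.4328*q^2 - 0.2698*q + 0.167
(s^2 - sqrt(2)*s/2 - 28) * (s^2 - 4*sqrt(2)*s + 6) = s^4 - 9*sqrt(2)*s^3/2 - 18*s^2 + 109*sqrt(2)*s - 168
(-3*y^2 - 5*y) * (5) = -15*y^2 - 25*y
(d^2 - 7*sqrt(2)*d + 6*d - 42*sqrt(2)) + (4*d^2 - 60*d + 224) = 5*d^2 - 54*d - 7*sqrt(2)*d - 42*sqrt(2) + 224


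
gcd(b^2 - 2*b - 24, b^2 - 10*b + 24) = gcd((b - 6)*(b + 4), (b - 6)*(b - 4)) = b - 6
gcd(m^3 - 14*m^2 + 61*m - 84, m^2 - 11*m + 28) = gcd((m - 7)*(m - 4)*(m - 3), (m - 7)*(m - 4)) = m^2 - 11*m + 28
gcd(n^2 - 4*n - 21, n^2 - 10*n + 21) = n - 7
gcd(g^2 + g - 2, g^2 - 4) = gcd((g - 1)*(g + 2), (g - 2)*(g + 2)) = g + 2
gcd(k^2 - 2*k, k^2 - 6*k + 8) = k - 2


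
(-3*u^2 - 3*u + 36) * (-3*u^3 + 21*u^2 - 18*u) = 9*u^5 - 54*u^4 - 117*u^3 + 810*u^2 - 648*u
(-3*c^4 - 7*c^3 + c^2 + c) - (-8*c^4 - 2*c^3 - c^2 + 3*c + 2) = 5*c^4 - 5*c^3 + 2*c^2 - 2*c - 2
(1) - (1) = 0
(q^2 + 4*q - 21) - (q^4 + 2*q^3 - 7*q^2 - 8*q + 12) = -q^4 - 2*q^3 + 8*q^2 + 12*q - 33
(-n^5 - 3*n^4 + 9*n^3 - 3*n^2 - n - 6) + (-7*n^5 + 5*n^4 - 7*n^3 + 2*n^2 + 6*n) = -8*n^5 + 2*n^4 + 2*n^3 - n^2 + 5*n - 6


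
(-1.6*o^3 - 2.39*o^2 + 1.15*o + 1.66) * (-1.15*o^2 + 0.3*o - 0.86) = 1.84*o^5 + 2.2685*o^4 - 0.6635*o^3 + 0.491400000000001*o^2 - 0.491*o - 1.4276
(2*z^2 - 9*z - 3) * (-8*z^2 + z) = -16*z^4 + 74*z^3 + 15*z^2 - 3*z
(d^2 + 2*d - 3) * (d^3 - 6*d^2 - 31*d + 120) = d^5 - 4*d^4 - 46*d^3 + 76*d^2 + 333*d - 360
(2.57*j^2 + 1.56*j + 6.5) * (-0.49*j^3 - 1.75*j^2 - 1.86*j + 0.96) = -1.2593*j^5 - 5.2619*j^4 - 10.6952*j^3 - 11.8094*j^2 - 10.5924*j + 6.24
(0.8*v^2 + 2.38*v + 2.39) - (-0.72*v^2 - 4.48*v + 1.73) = 1.52*v^2 + 6.86*v + 0.66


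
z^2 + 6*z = z*(z + 6)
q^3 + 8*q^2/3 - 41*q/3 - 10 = (q - 3)*(q + 2/3)*(q + 5)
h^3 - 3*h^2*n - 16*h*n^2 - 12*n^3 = (h - 6*n)*(h + n)*(h + 2*n)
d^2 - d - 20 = (d - 5)*(d + 4)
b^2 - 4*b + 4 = (b - 2)^2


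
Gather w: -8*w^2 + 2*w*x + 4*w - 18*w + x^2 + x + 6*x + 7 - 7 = -8*w^2 + w*(2*x - 14) + x^2 + 7*x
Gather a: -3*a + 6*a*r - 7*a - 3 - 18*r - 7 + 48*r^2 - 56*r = a*(6*r - 10) + 48*r^2 - 74*r - 10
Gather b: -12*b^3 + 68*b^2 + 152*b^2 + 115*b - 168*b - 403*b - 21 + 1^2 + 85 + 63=-12*b^3 + 220*b^2 - 456*b + 128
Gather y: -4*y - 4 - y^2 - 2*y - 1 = -y^2 - 6*y - 5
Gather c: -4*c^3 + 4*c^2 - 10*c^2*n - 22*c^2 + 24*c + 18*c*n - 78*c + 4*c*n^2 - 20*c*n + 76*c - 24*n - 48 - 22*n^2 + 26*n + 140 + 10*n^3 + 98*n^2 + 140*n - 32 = -4*c^3 + c^2*(-10*n - 18) + c*(4*n^2 - 2*n + 22) + 10*n^3 + 76*n^2 + 142*n + 60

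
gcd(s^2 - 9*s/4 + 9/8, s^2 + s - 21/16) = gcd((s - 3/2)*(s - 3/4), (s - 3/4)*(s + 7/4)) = s - 3/4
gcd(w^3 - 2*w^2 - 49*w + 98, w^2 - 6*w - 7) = w - 7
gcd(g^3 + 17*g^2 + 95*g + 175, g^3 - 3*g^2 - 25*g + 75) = g + 5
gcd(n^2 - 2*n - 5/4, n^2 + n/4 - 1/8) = n + 1/2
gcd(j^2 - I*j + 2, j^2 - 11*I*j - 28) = 1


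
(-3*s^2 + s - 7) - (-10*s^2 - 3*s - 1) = 7*s^2 + 4*s - 6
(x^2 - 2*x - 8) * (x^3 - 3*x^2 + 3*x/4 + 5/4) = x^5 - 5*x^4 - 5*x^3/4 + 95*x^2/4 - 17*x/2 - 10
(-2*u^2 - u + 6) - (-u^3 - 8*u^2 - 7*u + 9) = u^3 + 6*u^2 + 6*u - 3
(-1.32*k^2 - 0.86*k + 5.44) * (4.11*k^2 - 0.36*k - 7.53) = -5.4252*k^4 - 3.0594*k^3 + 32.6076*k^2 + 4.5174*k - 40.9632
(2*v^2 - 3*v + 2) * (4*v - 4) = 8*v^3 - 20*v^2 + 20*v - 8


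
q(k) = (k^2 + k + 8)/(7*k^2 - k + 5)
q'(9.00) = 0.00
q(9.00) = 0.17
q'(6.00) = -0.01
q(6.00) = 0.20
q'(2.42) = -0.15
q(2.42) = 0.37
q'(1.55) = -0.40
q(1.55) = 0.59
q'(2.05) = -0.22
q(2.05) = 0.44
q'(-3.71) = 0.03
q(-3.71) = 0.17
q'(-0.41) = 1.23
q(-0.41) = 1.18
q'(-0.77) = 0.88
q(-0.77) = 0.79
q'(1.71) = -0.33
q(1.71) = 0.53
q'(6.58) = -0.01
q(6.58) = 0.19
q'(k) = (1 - 14*k)*(k^2 + k + 8)/(7*k^2 - k + 5)^2 + (2*k + 1)/(7*k^2 - k + 5)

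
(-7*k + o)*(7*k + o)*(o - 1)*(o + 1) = -49*k^2*o^2 + 49*k^2 + o^4 - o^2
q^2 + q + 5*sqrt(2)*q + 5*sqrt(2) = (q + 1)*(q + 5*sqrt(2))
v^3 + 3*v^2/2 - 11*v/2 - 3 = (v - 2)*(v + 1/2)*(v + 3)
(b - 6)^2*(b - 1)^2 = b^4 - 14*b^3 + 61*b^2 - 84*b + 36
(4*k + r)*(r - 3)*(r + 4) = 4*k*r^2 + 4*k*r - 48*k + r^3 + r^2 - 12*r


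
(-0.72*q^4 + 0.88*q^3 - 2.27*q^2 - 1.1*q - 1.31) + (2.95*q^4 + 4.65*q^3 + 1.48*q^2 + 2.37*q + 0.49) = 2.23*q^4 + 5.53*q^3 - 0.79*q^2 + 1.27*q - 0.82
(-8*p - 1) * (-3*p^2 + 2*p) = 24*p^3 - 13*p^2 - 2*p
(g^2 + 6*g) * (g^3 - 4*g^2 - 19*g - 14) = g^5 + 2*g^4 - 43*g^3 - 128*g^2 - 84*g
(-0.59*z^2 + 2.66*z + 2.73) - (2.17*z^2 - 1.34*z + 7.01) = -2.76*z^2 + 4.0*z - 4.28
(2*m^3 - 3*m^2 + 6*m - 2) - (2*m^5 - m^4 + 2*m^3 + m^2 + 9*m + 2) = -2*m^5 + m^4 - 4*m^2 - 3*m - 4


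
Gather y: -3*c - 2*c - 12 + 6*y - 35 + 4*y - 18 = -5*c + 10*y - 65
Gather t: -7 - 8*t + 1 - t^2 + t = -t^2 - 7*t - 6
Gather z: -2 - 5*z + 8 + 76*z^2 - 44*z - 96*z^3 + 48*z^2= -96*z^3 + 124*z^2 - 49*z + 6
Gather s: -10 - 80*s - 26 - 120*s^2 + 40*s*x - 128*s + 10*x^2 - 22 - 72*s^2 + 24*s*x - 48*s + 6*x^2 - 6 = -192*s^2 + s*(64*x - 256) + 16*x^2 - 64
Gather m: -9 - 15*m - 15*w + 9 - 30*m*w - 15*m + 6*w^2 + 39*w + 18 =m*(-30*w - 30) + 6*w^2 + 24*w + 18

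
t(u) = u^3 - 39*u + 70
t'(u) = 3*u^2 - 39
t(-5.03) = 138.91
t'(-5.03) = 36.90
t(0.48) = 51.39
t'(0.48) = -38.31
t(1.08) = 29.14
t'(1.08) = -35.50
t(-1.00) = 108.00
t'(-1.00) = -36.00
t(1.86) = 3.89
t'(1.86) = -28.62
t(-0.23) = 78.96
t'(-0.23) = -38.84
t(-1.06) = 110.15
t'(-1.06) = -35.63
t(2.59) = -13.64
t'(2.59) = -18.88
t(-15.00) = -2720.00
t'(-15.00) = 636.00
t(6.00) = 52.00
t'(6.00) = 69.00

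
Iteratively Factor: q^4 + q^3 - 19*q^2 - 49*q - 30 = (q + 2)*(q^3 - q^2 - 17*q - 15) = (q + 1)*(q + 2)*(q^2 - 2*q - 15) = (q - 5)*(q + 1)*(q + 2)*(q + 3)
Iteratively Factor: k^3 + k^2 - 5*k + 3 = (k - 1)*(k^2 + 2*k - 3) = (k - 1)^2*(k + 3)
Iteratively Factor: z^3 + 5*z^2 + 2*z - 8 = (z + 2)*(z^2 + 3*z - 4) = (z - 1)*(z + 2)*(z + 4)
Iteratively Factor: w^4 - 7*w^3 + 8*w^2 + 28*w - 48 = (w - 2)*(w^3 - 5*w^2 - 2*w + 24) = (w - 3)*(w - 2)*(w^2 - 2*w - 8) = (w - 4)*(w - 3)*(w - 2)*(w + 2)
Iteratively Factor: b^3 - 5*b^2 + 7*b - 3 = (b - 1)*(b^2 - 4*b + 3) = (b - 1)^2*(b - 3)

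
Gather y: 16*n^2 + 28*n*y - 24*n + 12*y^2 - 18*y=16*n^2 - 24*n + 12*y^2 + y*(28*n - 18)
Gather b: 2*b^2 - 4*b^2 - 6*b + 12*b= -2*b^2 + 6*b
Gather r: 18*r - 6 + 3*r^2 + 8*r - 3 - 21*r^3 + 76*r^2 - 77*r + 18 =-21*r^3 + 79*r^2 - 51*r + 9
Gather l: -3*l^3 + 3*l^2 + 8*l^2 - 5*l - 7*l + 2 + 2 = -3*l^3 + 11*l^2 - 12*l + 4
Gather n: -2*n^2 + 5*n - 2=-2*n^2 + 5*n - 2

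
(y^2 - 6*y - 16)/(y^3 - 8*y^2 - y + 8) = (y + 2)/(y^2 - 1)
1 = 1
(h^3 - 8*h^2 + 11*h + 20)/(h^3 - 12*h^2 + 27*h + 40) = (h - 4)/(h - 8)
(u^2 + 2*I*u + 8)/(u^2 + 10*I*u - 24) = (u - 2*I)/(u + 6*I)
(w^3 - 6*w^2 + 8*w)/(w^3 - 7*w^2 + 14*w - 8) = w/(w - 1)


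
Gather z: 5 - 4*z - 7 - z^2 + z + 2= -z^2 - 3*z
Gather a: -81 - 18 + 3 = -96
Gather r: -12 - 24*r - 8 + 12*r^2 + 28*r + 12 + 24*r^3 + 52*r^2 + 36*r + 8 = 24*r^3 + 64*r^2 + 40*r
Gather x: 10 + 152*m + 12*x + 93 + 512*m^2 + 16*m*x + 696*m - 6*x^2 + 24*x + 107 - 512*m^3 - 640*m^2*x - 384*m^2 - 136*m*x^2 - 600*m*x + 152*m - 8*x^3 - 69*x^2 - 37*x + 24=-512*m^3 + 128*m^2 + 1000*m - 8*x^3 + x^2*(-136*m - 75) + x*(-640*m^2 - 584*m - 1) + 234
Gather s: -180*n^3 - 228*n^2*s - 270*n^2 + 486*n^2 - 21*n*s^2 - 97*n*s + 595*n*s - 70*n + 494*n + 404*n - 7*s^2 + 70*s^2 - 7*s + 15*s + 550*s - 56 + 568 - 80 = -180*n^3 + 216*n^2 + 828*n + s^2*(63 - 21*n) + s*(-228*n^2 + 498*n + 558) + 432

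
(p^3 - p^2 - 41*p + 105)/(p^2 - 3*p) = p + 2 - 35/p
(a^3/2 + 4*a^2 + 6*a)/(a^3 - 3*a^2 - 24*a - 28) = a*(a + 6)/(2*(a^2 - 5*a - 14))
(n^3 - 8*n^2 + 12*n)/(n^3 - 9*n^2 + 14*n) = (n - 6)/(n - 7)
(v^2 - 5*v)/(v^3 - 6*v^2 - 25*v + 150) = v/(v^2 - v - 30)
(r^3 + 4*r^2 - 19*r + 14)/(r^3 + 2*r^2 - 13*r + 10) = (r + 7)/(r + 5)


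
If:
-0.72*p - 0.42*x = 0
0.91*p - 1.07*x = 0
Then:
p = 0.00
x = 0.00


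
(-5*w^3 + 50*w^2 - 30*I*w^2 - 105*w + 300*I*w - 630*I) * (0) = 0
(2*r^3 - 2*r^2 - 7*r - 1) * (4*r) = 8*r^4 - 8*r^3 - 28*r^2 - 4*r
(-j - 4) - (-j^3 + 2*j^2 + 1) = j^3 - 2*j^2 - j - 5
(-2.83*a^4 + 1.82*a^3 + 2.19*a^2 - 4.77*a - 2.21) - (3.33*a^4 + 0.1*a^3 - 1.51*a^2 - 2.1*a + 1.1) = -6.16*a^4 + 1.72*a^3 + 3.7*a^2 - 2.67*a - 3.31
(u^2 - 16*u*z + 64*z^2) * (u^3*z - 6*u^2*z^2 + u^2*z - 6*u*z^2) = u^5*z - 22*u^4*z^2 + u^4*z + 160*u^3*z^3 - 22*u^3*z^2 - 384*u^2*z^4 + 160*u^2*z^3 - 384*u*z^4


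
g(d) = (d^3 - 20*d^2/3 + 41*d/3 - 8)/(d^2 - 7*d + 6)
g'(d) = (7 - 2*d)*(d^3 - 20*d^2/3 + 41*d/3 - 8)/(d^2 - 7*d + 6)^2 + (3*d^2 - 40*d/3 + 41/3)/(d^2 - 7*d + 6) = (d^2 - 12*d + 26)/(d^2 - 12*d + 36)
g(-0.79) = -1.93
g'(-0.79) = 0.78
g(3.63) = -0.26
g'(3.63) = -0.78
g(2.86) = 0.01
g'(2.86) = -0.01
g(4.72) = -2.76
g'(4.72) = -5.10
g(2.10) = -0.13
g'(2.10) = 0.34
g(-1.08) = -2.16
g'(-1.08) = 0.80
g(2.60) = -0.01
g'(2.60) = 0.13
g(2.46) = -0.03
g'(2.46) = 0.20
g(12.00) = 14.00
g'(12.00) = 0.72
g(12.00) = 14.00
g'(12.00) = 0.72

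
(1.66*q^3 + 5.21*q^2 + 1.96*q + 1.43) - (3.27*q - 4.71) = 1.66*q^3 + 5.21*q^2 - 1.31*q + 6.14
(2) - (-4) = 6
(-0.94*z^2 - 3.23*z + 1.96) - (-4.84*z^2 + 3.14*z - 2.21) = 3.9*z^2 - 6.37*z + 4.17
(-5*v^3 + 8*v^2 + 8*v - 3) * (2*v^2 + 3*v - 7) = -10*v^5 + v^4 + 75*v^3 - 38*v^2 - 65*v + 21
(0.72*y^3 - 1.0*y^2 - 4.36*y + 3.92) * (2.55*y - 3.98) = 1.836*y^4 - 5.4156*y^3 - 7.138*y^2 + 27.3488*y - 15.6016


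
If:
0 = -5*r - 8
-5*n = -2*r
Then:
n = -16/25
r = -8/5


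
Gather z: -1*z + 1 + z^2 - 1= z^2 - z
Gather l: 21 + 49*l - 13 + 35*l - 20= 84*l - 12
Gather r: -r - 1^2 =-r - 1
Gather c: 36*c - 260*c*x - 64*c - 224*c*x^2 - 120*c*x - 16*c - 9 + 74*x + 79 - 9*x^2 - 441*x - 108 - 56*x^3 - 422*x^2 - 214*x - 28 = c*(-224*x^2 - 380*x - 44) - 56*x^3 - 431*x^2 - 581*x - 66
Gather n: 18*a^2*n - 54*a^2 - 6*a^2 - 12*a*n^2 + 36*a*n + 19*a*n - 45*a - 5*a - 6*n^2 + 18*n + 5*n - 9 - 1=-60*a^2 - 50*a + n^2*(-12*a - 6) + n*(18*a^2 + 55*a + 23) - 10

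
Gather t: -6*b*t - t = t*(-6*b - 1)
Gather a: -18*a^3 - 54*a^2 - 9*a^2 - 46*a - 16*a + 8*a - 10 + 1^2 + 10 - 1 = -18*a^3 - 63*a^2 - 54*a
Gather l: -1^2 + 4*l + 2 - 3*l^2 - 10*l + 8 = -3*l^2 - 6*l + 9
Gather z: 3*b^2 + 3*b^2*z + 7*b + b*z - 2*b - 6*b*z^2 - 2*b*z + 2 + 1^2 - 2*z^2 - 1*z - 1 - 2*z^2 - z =3*b^2 + 5*b + z^2*(-6*b - 4) + z*(3*b^2 - b - 2) + 2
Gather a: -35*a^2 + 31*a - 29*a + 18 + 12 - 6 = -35*a^2 + 2*a + 24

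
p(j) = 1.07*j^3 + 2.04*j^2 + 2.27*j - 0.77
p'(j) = 3.21*j^2 + 4.08*j + 2.27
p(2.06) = 21.92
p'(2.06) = 24.30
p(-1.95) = -5.37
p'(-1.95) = 6.52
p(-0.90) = -1.94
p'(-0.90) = 1.20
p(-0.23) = -1.20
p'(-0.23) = 1.50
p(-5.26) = -111.99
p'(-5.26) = 69.62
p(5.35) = 233.61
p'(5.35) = 115.98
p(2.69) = 40.93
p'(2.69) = 36.47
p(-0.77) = -1.80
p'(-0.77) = 1.03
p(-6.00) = -172.07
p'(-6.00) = 93.35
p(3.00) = 53.29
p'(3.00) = 43.40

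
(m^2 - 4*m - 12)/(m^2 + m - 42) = (m + 2)/(m + 7)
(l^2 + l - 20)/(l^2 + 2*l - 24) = (l + 5)/(l + 6)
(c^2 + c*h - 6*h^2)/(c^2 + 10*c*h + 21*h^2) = (c - 2*h)/(c + 7*h)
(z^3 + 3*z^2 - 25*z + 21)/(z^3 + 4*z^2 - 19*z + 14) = (z - 3)/(z - 2)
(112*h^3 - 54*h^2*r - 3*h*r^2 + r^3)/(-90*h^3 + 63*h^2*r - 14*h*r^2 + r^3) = (-112*h^3 + 54*h^2*r + 3*h*r^2 - r^3)/(90*h^3 - 63*h^2*r + 14*h*r^2 - r^3)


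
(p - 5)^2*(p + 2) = p^3 - 8*p^2 + 5*p + 50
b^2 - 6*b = b*(b - 6)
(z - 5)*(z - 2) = z^2 - 7*z + 10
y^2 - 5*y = y*(y - 5)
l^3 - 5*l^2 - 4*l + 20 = (l - 5)*(l - 2)*(l + 2)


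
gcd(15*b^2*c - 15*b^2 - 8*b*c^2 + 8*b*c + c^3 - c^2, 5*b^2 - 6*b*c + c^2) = 5*b - c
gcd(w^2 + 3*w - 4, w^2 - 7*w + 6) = w - 1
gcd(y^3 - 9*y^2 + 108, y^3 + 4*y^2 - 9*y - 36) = y + 3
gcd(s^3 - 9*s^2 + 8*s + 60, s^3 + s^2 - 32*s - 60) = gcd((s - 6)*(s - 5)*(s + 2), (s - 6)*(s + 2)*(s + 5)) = s^2 - 4*s - 12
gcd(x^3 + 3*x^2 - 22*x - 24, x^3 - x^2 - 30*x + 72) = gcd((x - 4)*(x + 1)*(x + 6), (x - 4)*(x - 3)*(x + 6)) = x^2 + 2*x - 24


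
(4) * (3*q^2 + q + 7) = 12*q^2 + 4*q + 28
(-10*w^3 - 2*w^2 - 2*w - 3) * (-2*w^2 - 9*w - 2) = 20*w^5 + 94*w^4 + 42*w^3 + 28*w^2 + 31*w + 6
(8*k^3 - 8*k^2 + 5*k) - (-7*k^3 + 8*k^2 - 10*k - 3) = 15*k^3 - 16*k^2 + 15*k + 3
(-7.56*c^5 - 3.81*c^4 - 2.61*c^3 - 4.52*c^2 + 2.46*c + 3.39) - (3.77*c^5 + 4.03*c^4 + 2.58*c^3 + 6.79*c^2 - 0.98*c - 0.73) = -11.33*c^5 - 7.84*c^4 - 5.19*c^3 - 11.31*c^2 + 3.44*c + 4.12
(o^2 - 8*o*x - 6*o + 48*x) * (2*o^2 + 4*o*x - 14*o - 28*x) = 2*o^4 - 12*o^3*x - 26*o^3 - 32*o^2*x^2 + 156*o^2*x + 84*o^2 + 416*o*x^2 - 504*o*x - 1344*x^2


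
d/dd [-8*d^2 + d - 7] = 1 - 16*d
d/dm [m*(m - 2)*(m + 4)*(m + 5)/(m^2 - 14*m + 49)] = (2*m^4 - 21*m^3 - 147*m^2 + 12*m + 280)/(m^3 - 21*m^2 + 147*m - 343)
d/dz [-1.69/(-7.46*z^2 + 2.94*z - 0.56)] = (4.9686 - 25.2148*z)/(7.46*z^2 - 2.94*z + 0.56)^2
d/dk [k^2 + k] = 2*k + 1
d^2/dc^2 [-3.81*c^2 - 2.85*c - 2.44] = -7.62000000000000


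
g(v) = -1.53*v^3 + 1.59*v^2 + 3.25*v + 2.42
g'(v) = -4.59*v^2 + 3.18*v + 3.25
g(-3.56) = 80.03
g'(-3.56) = -66.24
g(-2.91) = 44.13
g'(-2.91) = -44.87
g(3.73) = -42.74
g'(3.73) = -48.75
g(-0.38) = 1.50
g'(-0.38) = 1.38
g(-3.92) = 106.27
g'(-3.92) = -79.75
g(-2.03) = 15.17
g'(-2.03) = -22.12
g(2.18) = 1.21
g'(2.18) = -11.63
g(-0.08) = 2.17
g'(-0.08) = 2.97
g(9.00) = -954.91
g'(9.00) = -339.92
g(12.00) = -2373.46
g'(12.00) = -619.55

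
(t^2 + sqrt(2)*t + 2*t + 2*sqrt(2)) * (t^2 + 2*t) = t^4 + sqrt(2)*t^3 + 4*t^3 + 4*t^2 + 4*sqrt(2)*t^2 + 4*sqrt(2)*t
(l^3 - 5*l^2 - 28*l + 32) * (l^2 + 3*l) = l^5 - 2*l^4 - 43*l^3 - 52*l^2 + 96*l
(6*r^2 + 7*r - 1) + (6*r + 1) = 6*r^2 + 13*r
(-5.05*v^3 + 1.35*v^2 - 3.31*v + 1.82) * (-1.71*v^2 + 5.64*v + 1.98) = 8.6355*v^5 - 30.7905*v^4 + 3.2751*v^3 - 19.1076*v^2 + 3.711*v + 3.6036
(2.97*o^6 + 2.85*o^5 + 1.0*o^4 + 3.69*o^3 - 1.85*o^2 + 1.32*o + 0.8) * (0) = 0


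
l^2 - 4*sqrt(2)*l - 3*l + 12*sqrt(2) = (l - 3)*(l - 4*sqrt(2))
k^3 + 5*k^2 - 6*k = k*(k - 1)*(k + 6)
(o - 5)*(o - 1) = o^2 - 6*o + 5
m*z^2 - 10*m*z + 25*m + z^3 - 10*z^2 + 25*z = (m + z)*(z - 5)^2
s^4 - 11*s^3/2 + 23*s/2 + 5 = (s - 5)*(s - 2)*(s + 1/2)*(s + 1)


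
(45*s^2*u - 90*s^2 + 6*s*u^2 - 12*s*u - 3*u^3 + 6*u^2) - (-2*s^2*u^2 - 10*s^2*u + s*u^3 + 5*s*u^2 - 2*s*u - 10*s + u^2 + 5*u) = 2*s^2*u^2 + 55*s^2*u - 90*s^2 - s*u^3 + s*u^2 - 10*s*u + 10*s - 3*u^3 + 5*u^2 - 5*u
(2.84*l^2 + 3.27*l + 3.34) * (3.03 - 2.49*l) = -7.0716*l^3 + 0.462899999999998*l^2 + 1.5915*l + 10.1202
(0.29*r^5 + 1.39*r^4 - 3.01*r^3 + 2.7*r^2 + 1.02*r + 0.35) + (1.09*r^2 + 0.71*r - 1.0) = 0.29*r^5 + 1.39*r^4 - 3.01*r^3 + 3.79*r^2 + 1.73*r - 0.65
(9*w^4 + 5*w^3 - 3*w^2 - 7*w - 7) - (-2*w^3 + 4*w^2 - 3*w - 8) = 9*w^4 + 7*w^3 - 7*w^2 - 4*w + 1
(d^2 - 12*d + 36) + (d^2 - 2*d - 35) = 2*d^2 - 14*d + 1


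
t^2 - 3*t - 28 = (t - 7)*(t + 4)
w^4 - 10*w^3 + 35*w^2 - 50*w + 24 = (w - 4)*(w - 3)*(w - 2)*(w - 1)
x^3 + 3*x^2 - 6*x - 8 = (x - 2)*(x + 1)*(x + 4)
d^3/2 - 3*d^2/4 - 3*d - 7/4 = (d/2 + 1/2)*(d - 7/2)*(d + 1)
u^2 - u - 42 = (u - 7)*(u + 6)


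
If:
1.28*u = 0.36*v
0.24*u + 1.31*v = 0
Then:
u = 0.00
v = 0.00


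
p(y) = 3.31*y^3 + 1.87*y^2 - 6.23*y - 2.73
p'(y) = 9.93*y^2 + 3.74*y - 6.23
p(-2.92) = -51.00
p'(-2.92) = 67.52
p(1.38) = 0.93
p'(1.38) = 17.84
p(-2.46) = -25.36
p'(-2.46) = 44.66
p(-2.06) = -10.90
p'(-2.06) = 28.20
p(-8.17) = -1632.08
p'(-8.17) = 626.03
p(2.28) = 32.02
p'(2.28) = 53.92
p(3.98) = 210.77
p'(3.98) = 165.95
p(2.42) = 40.06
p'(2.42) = 60.97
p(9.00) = 2505.66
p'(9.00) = 831.76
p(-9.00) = -2208.18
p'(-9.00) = 764.44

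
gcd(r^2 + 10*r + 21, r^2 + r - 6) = r + 3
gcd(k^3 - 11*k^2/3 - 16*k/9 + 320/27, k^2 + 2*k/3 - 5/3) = k + 5/3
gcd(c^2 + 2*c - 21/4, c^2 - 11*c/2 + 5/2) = 1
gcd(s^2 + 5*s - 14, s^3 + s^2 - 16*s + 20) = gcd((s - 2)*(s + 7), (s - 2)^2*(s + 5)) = s - 2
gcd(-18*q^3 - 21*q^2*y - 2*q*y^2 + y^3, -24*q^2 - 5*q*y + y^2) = 3*q + y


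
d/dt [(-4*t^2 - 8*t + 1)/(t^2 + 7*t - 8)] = (-20*t^2 + 62*t + 57)/(t^4 + 14*t^3 + 33*t^2 - 112*t + 64)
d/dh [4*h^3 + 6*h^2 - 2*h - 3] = 12*h^2 + 12*h - 2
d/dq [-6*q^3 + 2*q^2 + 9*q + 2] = -18*q^2 + 4*q + 9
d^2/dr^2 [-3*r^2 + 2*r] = -6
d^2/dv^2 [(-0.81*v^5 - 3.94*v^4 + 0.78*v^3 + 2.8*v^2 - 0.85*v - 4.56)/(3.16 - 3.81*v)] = (141.096492*v^5 + 50.5983239999999*v^4 - 619.85478*v^3 + 528.464496*v^2 - 46.732608*v + 96.934792)/(55.306341*v^3 - 137.612628*v^2 + 114.135408*v - 31.554496)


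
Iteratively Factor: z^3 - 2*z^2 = (z)*(z^2 - 2*z) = z^2*(z - 2)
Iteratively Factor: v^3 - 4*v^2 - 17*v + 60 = (v + 4)*(v^2 - 8*v + 15) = (v - 5)*(v + 4)*(v - 3)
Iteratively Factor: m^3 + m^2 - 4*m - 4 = (m - 2)*(m^2 + 3*m + 2) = (m - 2)*(m + 2)*(m + 1)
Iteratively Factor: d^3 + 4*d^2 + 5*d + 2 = (d + 1)*(d^2 + 3*d + 2) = (d + 1)^2*(d + 2)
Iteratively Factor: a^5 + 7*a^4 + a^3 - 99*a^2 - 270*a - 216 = (a - 4)*(a^4 + 11*a^3 + 45*a^2 + 81*a + 54) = (a - 4)*(a + 3)*(a^3 + 8*a^2 + 21*a + 18) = (a - 4)*(a + 3)^2*(a^2 + 5*a + 6) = (a - 4)*(a + 3)^3*(a + 2)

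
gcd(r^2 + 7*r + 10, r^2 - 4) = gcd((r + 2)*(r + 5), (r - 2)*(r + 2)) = r + 2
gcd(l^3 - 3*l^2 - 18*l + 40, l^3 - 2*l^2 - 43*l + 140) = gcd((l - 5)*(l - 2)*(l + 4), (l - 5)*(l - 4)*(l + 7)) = l - 5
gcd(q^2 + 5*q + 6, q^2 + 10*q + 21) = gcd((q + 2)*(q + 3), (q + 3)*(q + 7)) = q + 3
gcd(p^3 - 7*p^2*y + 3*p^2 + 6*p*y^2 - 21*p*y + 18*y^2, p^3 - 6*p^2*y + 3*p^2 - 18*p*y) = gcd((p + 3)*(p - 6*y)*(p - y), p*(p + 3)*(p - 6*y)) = -p^2 + 6*p*y - 3*p + 18*y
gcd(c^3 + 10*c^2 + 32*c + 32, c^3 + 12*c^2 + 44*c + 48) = c^2 + 6*c + 8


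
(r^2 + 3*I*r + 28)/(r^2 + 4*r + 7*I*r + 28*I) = (r - 4*I)/(r + 4)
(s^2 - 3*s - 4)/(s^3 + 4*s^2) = (s^2 - 3*s - 4)/(s^2*(s + 4))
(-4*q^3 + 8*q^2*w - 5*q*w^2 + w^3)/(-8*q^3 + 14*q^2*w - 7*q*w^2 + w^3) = (2*q - w)/(4*q - w)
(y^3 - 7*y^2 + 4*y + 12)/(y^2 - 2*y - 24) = (y^2 - y - 2)/(y + 4)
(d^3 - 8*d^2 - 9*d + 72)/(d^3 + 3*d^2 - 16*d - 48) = (d^2 - 11*d + 24)/(d^2 - 16)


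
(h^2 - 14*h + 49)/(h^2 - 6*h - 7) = (h - 7)/(h + 1)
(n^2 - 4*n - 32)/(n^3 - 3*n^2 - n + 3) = (n^2 - 4*n - 32)/(n^3 - 3*n^2 - n + 3)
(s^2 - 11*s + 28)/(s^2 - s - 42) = (s - 4)/(s + 6)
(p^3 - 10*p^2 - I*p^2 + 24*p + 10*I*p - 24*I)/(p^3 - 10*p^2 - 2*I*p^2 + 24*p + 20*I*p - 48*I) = (p - I)/(p - 2*I)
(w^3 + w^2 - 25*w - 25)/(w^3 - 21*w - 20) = (w + 5)/(w + 4)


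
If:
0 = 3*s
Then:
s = 0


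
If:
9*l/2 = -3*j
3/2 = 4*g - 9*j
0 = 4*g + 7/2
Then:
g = -7/8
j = -5/9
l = 10/27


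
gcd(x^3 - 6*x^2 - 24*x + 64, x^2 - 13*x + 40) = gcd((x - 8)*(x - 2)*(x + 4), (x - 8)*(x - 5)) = x - 8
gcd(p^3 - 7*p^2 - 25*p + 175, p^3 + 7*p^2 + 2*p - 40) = p + 5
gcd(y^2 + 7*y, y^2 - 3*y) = y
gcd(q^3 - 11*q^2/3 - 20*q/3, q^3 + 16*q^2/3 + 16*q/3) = q^2 + 4*q/3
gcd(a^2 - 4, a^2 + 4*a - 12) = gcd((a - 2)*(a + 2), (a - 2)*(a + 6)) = a - 2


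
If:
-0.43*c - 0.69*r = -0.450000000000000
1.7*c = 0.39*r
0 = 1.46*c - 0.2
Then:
No Solution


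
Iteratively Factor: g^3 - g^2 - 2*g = (g)*(g^2 - g - 2) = g*(g + 1)*(g - 2)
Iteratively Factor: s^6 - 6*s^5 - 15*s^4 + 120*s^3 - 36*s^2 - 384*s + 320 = (s - 2)*(s^5 - 4*s^4 - 23*s^3 + 74*s^2 + 112*s - 160) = (s - 2)*(s + 2)*(s^4 - 6*s^3 - 11*s^2 + 96*s - 80) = (s - 2)*(s - 1)*(s + 2)*(s^3 - 5*s^2 - 16*s + 80) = (s - 4)*(s - 2)*(s - 1)*(s + 2)*(s^2 - s - 20) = (s - 4)*(s - 2)*(s - 1)*(s + 2)*(s + 4)*(s - 5)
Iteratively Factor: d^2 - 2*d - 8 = (d - 4)*(d + 2)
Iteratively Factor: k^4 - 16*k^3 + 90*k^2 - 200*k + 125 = (k - 5)*(k^3 - 11*k^2 + 35*k - 25) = (k - 5)^2*(k^2 - 6*k + 5) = (k - 5)^2*(k - 1)*(k - 5)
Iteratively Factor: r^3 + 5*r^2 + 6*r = (r + 2)*(r^2 + 3*r) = r*(r + 2)*(r + 3)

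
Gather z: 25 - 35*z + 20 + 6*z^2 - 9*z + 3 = 6*z^2 - 44*z + 48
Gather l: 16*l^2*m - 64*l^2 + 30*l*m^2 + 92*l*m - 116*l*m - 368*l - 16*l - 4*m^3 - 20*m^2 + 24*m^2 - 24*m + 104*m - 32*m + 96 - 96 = l^2*(16*m - 64) + l*(30*m^2 - 24*m - 384) - 4*m^3 + 4*m^2 + 48*m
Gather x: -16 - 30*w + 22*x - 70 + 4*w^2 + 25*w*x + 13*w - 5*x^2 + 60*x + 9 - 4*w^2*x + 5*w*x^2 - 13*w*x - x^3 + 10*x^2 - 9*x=4*w^2 - 17*w - x^3 + x^2*(5*w + 5) + x*(-4*w^2 + 12*w + 73) - 77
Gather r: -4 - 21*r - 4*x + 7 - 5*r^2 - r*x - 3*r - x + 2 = -5*r^2 + r*(-x - 24) - 5*x + 5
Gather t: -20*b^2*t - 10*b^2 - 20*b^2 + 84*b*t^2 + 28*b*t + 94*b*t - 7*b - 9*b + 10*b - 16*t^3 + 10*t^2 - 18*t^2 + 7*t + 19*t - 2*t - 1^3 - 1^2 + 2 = -30*b^2 - 6*b - 16*t^3 + t^2*(84*b - 8) + t*(-20*b^2 + 122*b + 24)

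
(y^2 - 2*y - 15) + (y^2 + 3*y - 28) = 2*y^2 + y - 43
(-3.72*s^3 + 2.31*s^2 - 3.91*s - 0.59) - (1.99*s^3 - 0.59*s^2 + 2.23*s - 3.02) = -5.71*s^3 + 2.9*s^2 - 6.14*s + 2.43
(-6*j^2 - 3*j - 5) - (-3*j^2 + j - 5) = -3*j^2 - 4*j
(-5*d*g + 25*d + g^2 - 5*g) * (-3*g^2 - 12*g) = 15*d*g^3 - 15*d*g^2 - 300*d*g - 3*g^4 + 3*g^3 + 60*g^2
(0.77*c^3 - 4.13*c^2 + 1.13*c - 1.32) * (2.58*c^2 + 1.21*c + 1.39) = 1.9866*c^5 - 9.7237*c^4 - 1.0116*c^3 - 7.779*c^2 - 0.0265000000000002*c - 1.8348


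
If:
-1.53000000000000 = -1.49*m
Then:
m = 1.03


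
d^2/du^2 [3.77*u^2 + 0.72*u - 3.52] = 7.54000000000000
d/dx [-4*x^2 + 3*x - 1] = 3 - 8*x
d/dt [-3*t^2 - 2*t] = -6*t - 2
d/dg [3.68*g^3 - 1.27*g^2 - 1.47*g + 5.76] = 11.04*g^2 - 2.54*g - 1.47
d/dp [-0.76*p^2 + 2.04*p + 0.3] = 2.04 - 1.52*p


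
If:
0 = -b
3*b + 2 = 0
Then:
No Solution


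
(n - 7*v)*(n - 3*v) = n^2 - 10*n*v + 21*v^2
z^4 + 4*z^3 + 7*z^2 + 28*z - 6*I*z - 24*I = (z + 4)*(z - 2*I)*(z - I)*(z + 3*I)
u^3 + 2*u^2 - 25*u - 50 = (u - 5)*(u + 2)*(u + 5)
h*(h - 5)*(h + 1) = h^3 - 4*h^2 - 5*h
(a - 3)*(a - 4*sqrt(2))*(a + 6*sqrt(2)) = a^3 - 3*a^2 + 2*sqrt(2)*a^2 - 48*a - 6*sqrt(2)*a + 144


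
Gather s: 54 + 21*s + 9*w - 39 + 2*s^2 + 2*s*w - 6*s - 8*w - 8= 2*s^2 + s*(2*w + 15) + w + 7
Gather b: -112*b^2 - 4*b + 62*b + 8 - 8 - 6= -112*b^2 + 58*b - 6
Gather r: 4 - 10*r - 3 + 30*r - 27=20*r - 26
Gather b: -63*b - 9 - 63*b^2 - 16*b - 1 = -63*b^2 - 79*b - 10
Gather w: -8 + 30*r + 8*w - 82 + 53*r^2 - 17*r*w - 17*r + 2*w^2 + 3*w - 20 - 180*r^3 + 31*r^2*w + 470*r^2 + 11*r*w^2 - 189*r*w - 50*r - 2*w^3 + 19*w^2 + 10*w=-180*r^3 + 523*r^2 - 37*r - 2*w^3 + w^2*(11*r + 21) + w*(31*r^2 - 206*r + 21) - 110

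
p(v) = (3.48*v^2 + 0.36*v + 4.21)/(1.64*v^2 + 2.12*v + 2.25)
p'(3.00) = 0.11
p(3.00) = 1.57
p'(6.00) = 0.05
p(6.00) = 1.78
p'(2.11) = 0.13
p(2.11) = 1.46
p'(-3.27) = 0.35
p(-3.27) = 3.13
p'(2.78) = 0.11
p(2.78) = 1.54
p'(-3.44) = 0.32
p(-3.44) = 3.07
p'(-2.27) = 0.65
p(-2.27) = 3.62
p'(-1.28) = 0.13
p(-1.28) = 4.25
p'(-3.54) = 0.30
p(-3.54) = 3.04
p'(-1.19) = -0.17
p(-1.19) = 4.25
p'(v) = (-3.28*v - 2.12)*(3.48*v^2 + 0.36*v + 4.21)/(1.64*v^2 + 2.12*v + 2.25)^2 + (6.96*v + 0.36)/(1.64*v^2 + 2.12*v + 2.25) = (6.7872*v^2 + 1.8512*v - 8.1152)/(2.6896*v^4 + 6.9536*v^3 + 11.8744*v^2 + 9.54*v + 5.0625)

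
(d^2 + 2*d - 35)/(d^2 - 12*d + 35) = (d + 7)/(d - 7)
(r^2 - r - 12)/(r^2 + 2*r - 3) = (r - 4)/(r - 1)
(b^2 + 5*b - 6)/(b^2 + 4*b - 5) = (b + 6)/(b + 5)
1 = 1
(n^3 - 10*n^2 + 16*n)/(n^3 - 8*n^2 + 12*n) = (n - 8)/(n - 6)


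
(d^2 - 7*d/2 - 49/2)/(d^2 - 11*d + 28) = (d + 7/2)/(d - 4)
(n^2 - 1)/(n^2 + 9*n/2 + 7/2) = 2*(n - 1)/(2*n + 7)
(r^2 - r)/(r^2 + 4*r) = (r - 1)/(r + 4)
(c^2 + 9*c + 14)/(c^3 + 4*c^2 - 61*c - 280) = (c + 2)/(c^2 - 3*c - 40)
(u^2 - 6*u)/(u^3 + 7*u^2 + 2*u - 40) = u*(u - 6)/(u^3 + 7*u^2 + 2*u - 40)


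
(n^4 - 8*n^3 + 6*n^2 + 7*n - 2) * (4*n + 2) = 4*n^5 - 30*n^4 + 8*n^3 + 40*n^2 + 6*n - 4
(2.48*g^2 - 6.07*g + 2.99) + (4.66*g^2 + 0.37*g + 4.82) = 7.14*g^2 - 5.7*g + 7.81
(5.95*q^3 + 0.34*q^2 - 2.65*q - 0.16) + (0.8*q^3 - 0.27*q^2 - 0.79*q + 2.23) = 6.75*q^3 + 0.07*q^2 - 3.44*q + 2.07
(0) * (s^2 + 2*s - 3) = 0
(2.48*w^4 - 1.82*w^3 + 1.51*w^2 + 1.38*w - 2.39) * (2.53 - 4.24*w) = -10.5152*w^5 + 13.9912*w^4 - 11.007*w^3 - 2.0309*w^2 + 13.625*w - 6.0467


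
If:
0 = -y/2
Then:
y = 0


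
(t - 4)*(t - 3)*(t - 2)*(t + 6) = t^4 - 3*t^3 - 28*t^2 + 132*t - 144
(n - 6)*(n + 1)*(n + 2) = n^3 - 3*n^2 - 16*n - 12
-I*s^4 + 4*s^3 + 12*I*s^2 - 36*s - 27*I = (s - 3)*(s + 3)*(s + 3*I)*(-I*s + 1)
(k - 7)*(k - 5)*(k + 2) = k^3 - 10*k^2 + 11*k + 70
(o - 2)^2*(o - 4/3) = o^3 - 16*o^2/3 + 28*o/3 - 16/3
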